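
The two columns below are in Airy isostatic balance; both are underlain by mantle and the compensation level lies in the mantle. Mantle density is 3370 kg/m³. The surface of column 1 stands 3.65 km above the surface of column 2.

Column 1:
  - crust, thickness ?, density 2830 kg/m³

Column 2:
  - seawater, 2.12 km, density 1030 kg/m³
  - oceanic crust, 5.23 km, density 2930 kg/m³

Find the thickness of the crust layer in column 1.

Take the compensation level at the base of the deeper column (depth z_c below the surface of column 1) and equate Σ ρ_i t_i down to z_c; mantle fills any gap and the z_c terms cancel.
Column 1: x×2830 + (z_c − 0 − x)×3370
Column 2: 3.65×0 + 2.12×1030 + 5.23×2930 + (z_c − 3.65 − 7.35)×3370
The z_c×3370 term appears on both sides and cancels. Collect the known terms of each column as K = Σ(ρt)_known − 3370 × (depth of known layers): K_1 = 0 − 3370×0 = 0; K_2 = 17507.5 − 3370×(3.65 + 7.35) = −19562.5.
Balance: K_1 − x×(3370 − 2830) = K_2, so x = (K_1 − K_2)/(3370 − 2830) = 19562.5/540 = 36.2 km.

36.2 km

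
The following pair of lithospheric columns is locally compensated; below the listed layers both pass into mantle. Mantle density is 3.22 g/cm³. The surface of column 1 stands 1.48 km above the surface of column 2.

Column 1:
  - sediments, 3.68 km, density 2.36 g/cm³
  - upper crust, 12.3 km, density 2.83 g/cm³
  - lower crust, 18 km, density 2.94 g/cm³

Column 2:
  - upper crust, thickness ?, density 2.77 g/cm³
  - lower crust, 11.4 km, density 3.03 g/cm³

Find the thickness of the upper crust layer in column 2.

13.5 km

Take the compensation level at the base of the deeper column (depth z_c below the surface of column 1) and equate Σ ρ_i t_i down to z_c; mantle fills any gap and the z_c terms cancel.
Column 1: 3.68×2.36 + 12.3×2.83 + 18×2.94 + (z_c − 33.98)×3.22
Column 2: 1.48×0 + x×2.77 + 11.4×3.03 + (z_c − 1.48 − 11.4 − x)×3.22
The z_c×3.22 term appears on both sides and cancels. Collect the known terms of each column as K = Σ(ρt)_known − 3.22 × (depth of known layers): K_1 = 96.4138 − 3.22×33.98 = −13.0018; K_2 = 34.542 − 3.22×(1.48 + 11.4) = −6.9316.
Balance: K_1 = K_2 − x×(3.22 − 2.77), so x = (K_2 − K_1)/(3.22 − 2.77) = 6.0702/0.45 = 13.5 km.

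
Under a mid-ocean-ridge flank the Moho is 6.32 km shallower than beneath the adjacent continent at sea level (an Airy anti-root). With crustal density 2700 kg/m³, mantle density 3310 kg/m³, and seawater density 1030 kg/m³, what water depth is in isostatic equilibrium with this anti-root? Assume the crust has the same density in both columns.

2.31 km

Replacing a thickness d of crust by seawater at the top must be balanced by replacing crust with mantle at the base: d (ρ_c − ρ_w) = a (ρ_m − ρ_c).
d = a (ρ_m − ρ_c)/(ρ_c − ρ_w) = 6.32 km × 610/1670 = 2.31 km.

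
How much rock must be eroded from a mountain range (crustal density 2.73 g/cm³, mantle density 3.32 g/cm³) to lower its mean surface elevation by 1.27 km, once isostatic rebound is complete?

7.15 km

Net drop Δ = e − u = e − e ρ_c/ρ_m = e (ρ_m − ρ_c)/ρ_m.
e = Δ ρ_m/(ρ_m − ρ_c) = 1.27 km × 3.32/0.59 = 7.15 km.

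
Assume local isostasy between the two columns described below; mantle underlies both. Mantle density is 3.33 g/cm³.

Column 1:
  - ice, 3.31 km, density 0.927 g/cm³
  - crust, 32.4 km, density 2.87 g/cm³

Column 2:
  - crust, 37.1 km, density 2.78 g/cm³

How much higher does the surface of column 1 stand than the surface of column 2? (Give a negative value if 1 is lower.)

0.737 km

For any compensation level in the mantle, the mantle terms cancel and isostasy reduces to e = (Σt_1 − Σt_2) − (Σ(ρt)_1 − Σ(ρt)_2) / ρ_m.
Σt_1 = 35.71 km; Σt_2 = 37.1 km; Σ(ρt)_1 = 96.05637; Σ(ρt)_2 = 103.138 (in km·g/cm³).
e = (35.71 − 37.1) − (96.05637 − 103.138) / 3.33 = 0.737 km.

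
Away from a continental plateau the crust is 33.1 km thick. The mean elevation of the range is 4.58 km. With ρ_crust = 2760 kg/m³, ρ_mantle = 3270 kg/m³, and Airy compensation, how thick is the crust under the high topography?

Root depth r = h ρ_c / (ρ_m − ρ_c) = 4.58 km × 2760 / 510 = 24.79 km.
Total thickness = T + h + r = 33.1 km + 4.58 km + 24.79 km = 62.5 km.

62.5 km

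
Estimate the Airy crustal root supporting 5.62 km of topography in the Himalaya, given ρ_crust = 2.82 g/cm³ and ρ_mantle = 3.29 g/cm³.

Isostatic balance requires: the weight of the topography is balanced by the buoyancy of the root, ρ_c h = (ρ_m − ρ_c) r.
r = h · ρ_c / (ρ_m − ρ_c) = 5.62 km × 2.82 / (3.29 − 2.82) = 33.7 km.

33.7 km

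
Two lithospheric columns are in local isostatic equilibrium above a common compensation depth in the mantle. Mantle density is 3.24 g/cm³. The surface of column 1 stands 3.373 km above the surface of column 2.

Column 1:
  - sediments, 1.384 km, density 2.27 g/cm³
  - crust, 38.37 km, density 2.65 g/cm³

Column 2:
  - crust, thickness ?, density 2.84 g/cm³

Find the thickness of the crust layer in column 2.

Take the compensation level at the base of the deeper column (depth z_c below the surface of column 1) and equate Σ ρ_i t_i down to z_c; mantle fills any gap and the z_c terms cancel.
Column 1: 1.384×2.27 + 38.37×2.65 + (z_c − 39.754)×3.24
Column 2: 3.373×0 + x×2.84 + (z_c − 3.373 − 0 − x)×3.24
The z_c×3.24 term appears on both sides and cancels. Collect the known terms of each column as K = Σ(ρt)_known − 3.24 × (depth of known layers): K_1 = 104.82218 − 3.24×39.754 = −23.98078; K_2 = 0 − 3.24×(3.373 + 0) = −10.92852.
Balance: K_1 = K_2 − x×(3.24 − 2.84), so x = (K_2 − K_1)/(3.24 − 2.84) = 13.0523/0.4 = 32.6 km.

32.6 km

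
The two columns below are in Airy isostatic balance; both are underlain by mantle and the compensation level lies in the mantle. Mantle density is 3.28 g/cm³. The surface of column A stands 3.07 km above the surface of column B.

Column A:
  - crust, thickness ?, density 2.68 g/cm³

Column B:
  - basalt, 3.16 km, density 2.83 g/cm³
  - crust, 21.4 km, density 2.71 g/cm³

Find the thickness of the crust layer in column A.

Take the compensation level at the base of the deeper column (depth z_c below the surface of column A) and equate Σ ρ_i t_i down to z_c; mantle fills any gap and the z_c terms cancel.
Column A: x×2.68 + (z_c − 0 − x)×3.28
Column B: 3.07×0 + 3.16×2.83 + 21.4×2.71 + (z_c − 3.07 − 24.56)×3.28
The z_c×3.28 term appears on both sides and cancels. Collect the known terms of each column as K = Σ(ρt)_known − 3.28 × (depth of known layers): K_A = 0 − 3.28×0 = 0; K_B = 66.9368 − 3.28×(3.07 + 24.56) = −23.6896.
Balance: K_A − x×(3.28 − 2.68) = K_B, so x = (K_A − K_B)/(3.28 − 2.68) = 23.6896/0.6 = 39.5 km.

39.5 km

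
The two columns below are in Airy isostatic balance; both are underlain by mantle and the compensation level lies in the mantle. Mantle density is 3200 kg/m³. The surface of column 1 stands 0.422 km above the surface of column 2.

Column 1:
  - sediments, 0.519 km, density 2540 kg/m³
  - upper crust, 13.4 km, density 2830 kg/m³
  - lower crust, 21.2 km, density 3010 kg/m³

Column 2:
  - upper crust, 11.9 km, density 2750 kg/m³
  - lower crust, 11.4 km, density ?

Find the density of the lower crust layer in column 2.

Take the compensation level at the base of the deeper column (depth z_c below the surface of column 1) and equate Σ ρ_i t_i down to z_c; mantle fills any gap and the z_c terms cancel.
Column 1: 0.519×2540 + 13.4×2830 + 21.2×3010 + (z_c − 35.119)×3200
Column 2: 0.422×0 + 11.9×2750 + 11.4×ρ + (z_c − 0.422 − 23.3)×3200
The z_c×3200 term appears on both sides and cancels. Collect the known terms of each column as K = Σ(ρt)_known − 3200 × (depth of known layers): K_1 = 103052.26 − 3200×35.119 = −9328.54; K_2 = 32725 − 3200×(0.422 + 23.3) = −43185.4.
Balance: K_1 = K_2 + 11.4×ρ, so ρ = (K_1 − K_2)/11.4 = 33856.9/11.4 = 2970 kg/m³.

2970 kg/m³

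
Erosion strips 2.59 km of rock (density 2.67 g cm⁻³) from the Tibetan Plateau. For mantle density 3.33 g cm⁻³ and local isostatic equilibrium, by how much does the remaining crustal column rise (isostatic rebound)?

Unloading: uplift u = e ρ_c/ρ_m = 2.59 km × 2.67/3.33 = 2.08 km.

2.08 km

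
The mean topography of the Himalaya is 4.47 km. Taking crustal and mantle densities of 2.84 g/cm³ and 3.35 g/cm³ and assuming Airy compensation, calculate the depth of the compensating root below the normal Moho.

In Airy isostatic equilibrium: the weight of the topography is balanced by the buoyancy of the root, ρ_c h = (ρ_m − ρ_c) r.
r = h · ρ_c / (ρ_m − ρ_c) = 4.47 km × 2.84 / (3.35 − 2.84) = 24.9 km.

24.9 km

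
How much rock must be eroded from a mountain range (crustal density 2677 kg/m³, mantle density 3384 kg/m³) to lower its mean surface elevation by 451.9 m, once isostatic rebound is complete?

2160 m

Net drop Δ = e − u = e − e ρ_c/ρ_m = e (ρ_m − ρ_c)/ρ_m.
e = Δ ρ_m/(ρ_m − ρ_c) = 451.9 m × 3384/707 = 2160 m.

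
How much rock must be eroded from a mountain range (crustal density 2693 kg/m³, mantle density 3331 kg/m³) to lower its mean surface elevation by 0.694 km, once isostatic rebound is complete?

3.62 km

Net drop Δ = e − u = e − e ρ_c/ρ_m = e (ρ_m − ρ_c)/ρ_m.
e = Δ ρ_m/(ρ_m − ρ_c) = 0.694 km × 3331/638 = 3.62 km.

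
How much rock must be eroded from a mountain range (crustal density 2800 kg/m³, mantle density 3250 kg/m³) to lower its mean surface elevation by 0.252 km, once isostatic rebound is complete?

Net drop Δ = e − u = e − e ρ_c/ρ_m = e (ρ_m − ρ_c)/ρ_m.
e = Δ ρ_m/(ρ_m − ρ_c) = 0.252 km × 3250/450 = 1.82 km.

1.82 km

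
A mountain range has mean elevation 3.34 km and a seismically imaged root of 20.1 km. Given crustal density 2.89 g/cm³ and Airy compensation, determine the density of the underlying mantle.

3.37 g/cm³

Airy balance: ρ_c h = (ρ_m − ρ_c) r → ρ_m = ρ_c (1 + h/r).
ρ_m = 2.89 × (1 + 3.34 km/20.1 km) = 3.37 g/cm³.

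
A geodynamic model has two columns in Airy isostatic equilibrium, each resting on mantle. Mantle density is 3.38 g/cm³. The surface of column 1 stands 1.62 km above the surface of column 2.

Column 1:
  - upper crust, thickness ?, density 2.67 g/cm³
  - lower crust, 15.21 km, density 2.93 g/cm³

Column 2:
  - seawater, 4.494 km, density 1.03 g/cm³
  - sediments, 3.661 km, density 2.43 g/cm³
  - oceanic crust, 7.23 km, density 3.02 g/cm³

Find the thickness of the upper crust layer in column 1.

21.5 km

Take the compensation level at the base of the deeper column (depth z_c below the surface of column 1) and equate Σ ρ_i t_i down to z_c; mantle fills any gap and the z_c terms cancel.
Column 1: x×2.67 + 15.21×2.93 + (z_c − 15.21 − x)×3.38
Column 2: 1.62×0 + 4.494×1.03 + 3.661×2.43 + 7.23×3.02 + (z_c − 1.62 − 15.385)×3.38
The z_c×3.38 term appears on both sides and cancels. Collect the known terms of each column as K = Σ(ρt)_known − 3.38 × (depth of known layers): K_1 = 44.5653 − 3.38×15.21 = −6.8445; K_2 = 35.35965 − 3.38×(1.62 + 15.385) = −22.11725.
Balance: K_1 − x×(3.38 − 2.67) = K_2, so x = (K_1 − K_2)/(3.38 − 2.67) = 15.2727/0.71 = 21.5 km.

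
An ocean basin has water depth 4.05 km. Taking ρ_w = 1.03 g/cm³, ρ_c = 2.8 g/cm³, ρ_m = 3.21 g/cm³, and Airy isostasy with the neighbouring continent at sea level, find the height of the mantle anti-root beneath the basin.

17.5 km

Balancing pressure at the compensation depth: replacing crust with seawater at the top is compensated by replacing crust with mantle at the base: d (ρ_c − ρ_w) = a (ρ_m − ρ_c).
a = d (ρ_c − ρ_w)/(ρ_m − ρ_c) = 4.05 km × 1.77/0.41 = 17.5 km.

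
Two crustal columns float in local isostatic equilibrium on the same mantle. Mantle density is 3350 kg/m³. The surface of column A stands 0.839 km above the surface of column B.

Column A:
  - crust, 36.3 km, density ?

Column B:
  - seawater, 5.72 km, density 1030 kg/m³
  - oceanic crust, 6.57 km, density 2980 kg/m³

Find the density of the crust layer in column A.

2840 kg/m³

Take the compensation level at the base of the deeper column (depth z_c below the surface of column A) and equate Σ ρ_i t_i down to z_c; mantle fills any gap and the z_c terms cancel.
Column A: 36.3×ρ + (z_c − 36.3)×3350
Column B: 0.839×0 + 5.72×1030 + 6.57×2980 + (z_c − 0.839 − 12.29)×3350
The z_c×3350 term appears on both sides and cancels. Collect the known terms of each column as K = Σ(ρt)_known − 3350 × (depth of known layers): K_A = 0 − 3350×36.3 = −121605; K_B = 25470.2 − 3350×(0.839 + 12.29) = −18511.95.
Balance: K_A + 36.3×ρ = K_B, so ρ = (K_B − K_A)/36.3 = 103093/36.3 = 2840 kg/m³.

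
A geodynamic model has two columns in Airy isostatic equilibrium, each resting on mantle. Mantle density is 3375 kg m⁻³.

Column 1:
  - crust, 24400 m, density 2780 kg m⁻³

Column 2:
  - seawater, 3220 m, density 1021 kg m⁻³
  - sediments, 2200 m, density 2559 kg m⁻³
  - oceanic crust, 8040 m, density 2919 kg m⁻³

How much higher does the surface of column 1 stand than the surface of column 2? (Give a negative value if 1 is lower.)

For any compensation level in the mantle, the mantle terms cancel and isostasy reduces to e = (Σt_1 − Σt_2) − (Σ(ρt)_1 − Σ(ρt)_2) / ρ_m.
Σt_1 = 24400 m; Σt_2 = 13460 m; Σ(ρt)_1 = 67832000; Σ(ρt)_2 = 32386180 (in m·kg m⁻³).
e = (24400 − 13460) − (67832000 − 32386180) / 3375 = 438 m.

438 m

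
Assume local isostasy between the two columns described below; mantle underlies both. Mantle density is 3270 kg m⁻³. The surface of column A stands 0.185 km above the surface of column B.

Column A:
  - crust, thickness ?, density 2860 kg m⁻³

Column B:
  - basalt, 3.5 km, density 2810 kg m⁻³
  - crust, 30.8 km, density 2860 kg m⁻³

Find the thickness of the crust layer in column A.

Take the compensation level at the base of the deeper column (depth z_c below the surface of column A) and equate Σ ρ_i t_i down to z_c; mantle fills any gap and the z_c terms cancel.
Column A: x×2860 + (z_c − 0 − x)×3270
Column B: 0.185×0 + 3.5×2810 + 30.8×2860 + (z_c − 0.185 − 34.3)×3270
The z_c×3270 term appears on both sides and cancels. Collect the known terms of each column as K = Σ(ρt)_known − 3270 × (depth of known layers): K_A = 0 − 3270×0 = 0; K_B = 97923 − 3270×(0.185 + 34.3) = −14842.95.
Balance: K_A − x×(3270 − 2860) = K_B, so x = (K_A − K_B)/(3270 − 2860) = 14843/410 = 36.2 km.

36.2 km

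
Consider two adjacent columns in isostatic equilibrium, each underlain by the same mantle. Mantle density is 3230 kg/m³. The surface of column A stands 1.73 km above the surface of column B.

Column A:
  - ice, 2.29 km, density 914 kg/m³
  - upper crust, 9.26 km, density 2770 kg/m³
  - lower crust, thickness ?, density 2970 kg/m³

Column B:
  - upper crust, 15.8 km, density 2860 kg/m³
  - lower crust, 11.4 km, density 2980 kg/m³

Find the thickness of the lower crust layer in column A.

Take the compensation level at the base of the deeper column (depth z_c below the surface of column A) and equate Σ ρ_i t_i down to z_c; mantle fills any gap and the z_c terms cancel.
Column A: 2.29×914 + 9.26×2770 + x×2970 + (z_c − 11.55 − x)×3230
Column B: 1.73×0 + 15.8×2860 + 11.4×2980 + (z_c − 1.73 − 27.2)×3230
The z_c×3230 term appears on both sides and cancels. Collect the known terms of each column as K = Σ(ρt)_known − 3230 × (depth of known layers): K_A = 27743.26 − 3230×11.55 = −9563.24; K_B = 79160 − 3230×(1.73 + 27.2) = −14283.9.
Balance: K_A − x×(3230 − 2970) = K_B, so x = (K_A − K_B)/(3230 − 2970) = 4720.66/260 = 18.2 km.

18.2 km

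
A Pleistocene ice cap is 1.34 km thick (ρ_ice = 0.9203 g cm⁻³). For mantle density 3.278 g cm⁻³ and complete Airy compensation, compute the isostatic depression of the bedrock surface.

0.376 km

Balancing pressure at the compensation depth: the ice load ρ_ice t is balanced by mantle displaced below, ρ_m s.
s = t ρ_ice / ρ_m = 1.34 km × 0.9203/3.278 = 0.376 km.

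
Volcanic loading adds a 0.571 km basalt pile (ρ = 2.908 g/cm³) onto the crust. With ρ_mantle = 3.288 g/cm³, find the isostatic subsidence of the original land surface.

Subaerial loading: s = t ρ_load / ρ_m.
s = 0.571 km × 2.908/3.288 = 0.505 km.

0.505 km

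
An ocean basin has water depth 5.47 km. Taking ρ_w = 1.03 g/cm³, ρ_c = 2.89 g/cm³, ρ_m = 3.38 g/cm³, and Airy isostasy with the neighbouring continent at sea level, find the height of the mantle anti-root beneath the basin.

Balancing pressure at the compensation depth: replacing crust with seawater at the top is compensated by replacing crust with mantle at the base: d (ρ_c − ρ_w) = a (ρ_m − ρ_c).
a = d (ρ_c − ρ_w)/(ρ_m − ρ_c) = 5.47 km × 1.86/0.49 = 20.8 km.

20.8 km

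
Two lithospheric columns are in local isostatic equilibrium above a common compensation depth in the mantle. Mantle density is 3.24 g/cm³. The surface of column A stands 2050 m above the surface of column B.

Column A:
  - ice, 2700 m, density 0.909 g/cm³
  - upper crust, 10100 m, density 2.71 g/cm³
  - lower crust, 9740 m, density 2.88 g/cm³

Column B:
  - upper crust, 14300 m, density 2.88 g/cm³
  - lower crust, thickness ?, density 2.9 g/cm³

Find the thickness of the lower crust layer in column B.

Take the compensation level at the base of the deeper column (depth z_c below the surface of column A) and equate Σ ρ_i t_i down to z_c; mantle fills any gap and the z_c terms cancel.
Column A: 2700×0.909 + 10100×2.71 + 9740×2.88 + (z_c − 22540)×3.24
Column B: 2050×0 + 14300×2.88 + x×2.9 + (z_c − 2050 − 14300 − x)×3.24
The z_c×3.24 term appears on both sides and cancels. Collect the known terms of each column as K = Σ(ρt)_known − 3.24 × (depth of known layers): K_A = 57876.5 − 3.24×22540 = −15153.1; K_B = 41184 − 3.24×(2050 + 14300) = −11790.
Balance: K_A = K_B − x×(3.24 − 2.9), so x = (K_B − K_A)/(3.24 − 2.9) = 3363.1/0.34 = 9890 m.

9890 m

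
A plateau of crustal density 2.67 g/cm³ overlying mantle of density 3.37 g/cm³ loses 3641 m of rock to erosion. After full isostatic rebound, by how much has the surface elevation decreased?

Rebound u = e ρ_c/ρ_m = 3641 m × 2.67/3.37 = 2885 m.
Net surface drop = e − u = 3641 m − 2885 m = e (ρ_m − ρ_c)/ρ_m = 756 m.

756 m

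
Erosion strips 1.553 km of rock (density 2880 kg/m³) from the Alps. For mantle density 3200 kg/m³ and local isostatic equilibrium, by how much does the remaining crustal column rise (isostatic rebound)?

Unloading: uplift u = e ρ_c/ρ_m = 1.553 km × 2880/3200 = 1.4 km.

1.4 km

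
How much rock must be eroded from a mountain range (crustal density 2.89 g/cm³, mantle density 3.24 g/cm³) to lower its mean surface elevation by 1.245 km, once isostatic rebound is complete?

Net drop Δ = e − u = e − e ρ_c/ρ_m = e (ρ_m − ρ_c)/ρ_m.
e = Δ ρ_m/(ρ_m − ρ_c) = 1.245 km × 3.24/0.35 = 11.5 km.

11.5 km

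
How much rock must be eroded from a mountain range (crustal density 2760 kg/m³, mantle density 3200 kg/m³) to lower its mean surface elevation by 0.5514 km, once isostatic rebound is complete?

Net drop Δ = e − u = e − e ρ_c/ρ_m = e (ρ_m − ρ_c)/ρ_m.
e = Δ ρ_m/(ρ_m − ρ_c) = 0.5514 km × 3200/440 = 4.01 km.

4.01 km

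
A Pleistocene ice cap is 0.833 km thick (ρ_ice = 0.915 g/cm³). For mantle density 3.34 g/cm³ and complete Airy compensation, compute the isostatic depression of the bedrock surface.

For local isostatic compensation: the ice load ρ_ice t is balanced by mantle displaced below, ρ_m s.
s = t ρ_ice / ρ_m = 0.833 km × 0.915/3.34 = 0.228 km.

0.228 km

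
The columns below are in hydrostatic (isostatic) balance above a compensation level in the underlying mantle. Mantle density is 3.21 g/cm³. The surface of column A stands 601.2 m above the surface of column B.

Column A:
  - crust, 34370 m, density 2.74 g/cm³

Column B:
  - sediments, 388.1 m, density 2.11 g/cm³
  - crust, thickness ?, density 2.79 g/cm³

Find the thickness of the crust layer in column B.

Take the compensation level at the base of the deeper column (depth z_c below the surface of column A) and equate Σ ρ_i t_i down to z_c; mantle fills any gap and the z_c terms cancel.
Column A: 34370×2.74 + (z_c − 34370)×3.21
Column B: 601.2×0 + 388.1×2.11 + x×2.79 + (z_c − 601.2 − 388.1 − x)×3.21
The z_c×3.21 term appears on both sides and cancels. Collect the known terms of each column as K = Σ(ρt)_known − 3.21 × (depth of known layers): K_A = 94173.8 − 3.21×34370 = −16153.9; K_B = 818.891 − 3.21×(601.2 + 388.1) = −2356.762.
Balance: K_A = K_B − x×(3.21 − 2.79), so x = (K_B − K_A)/(3.21 − 2.79) = 13797.1/0.42 = 32900 m.

32900 m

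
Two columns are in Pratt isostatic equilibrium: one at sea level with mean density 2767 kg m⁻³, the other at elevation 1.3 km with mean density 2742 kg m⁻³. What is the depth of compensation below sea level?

ρ_ref D = ρ (D + h) → D (ρ_ref − ρ) = ρ h.
D = ρ h/(ρ_ref − ρ) = 2742 × 1.3 km/(2767 − 2742) = 143 km.

143 km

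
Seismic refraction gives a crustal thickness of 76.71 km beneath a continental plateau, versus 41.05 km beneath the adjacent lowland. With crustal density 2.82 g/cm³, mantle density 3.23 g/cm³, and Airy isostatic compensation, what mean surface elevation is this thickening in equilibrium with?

Excess crust Δ = 76.71 km − 41.05 km = 35.66 km, split between elevation h and root r with h + r = Δ.
Airy balance ρ_c h = (ρ_m − ρ_c) r gives r = h ρ_c/(ρ_m − ρ_c), so h (1 + ρ_c/(ρ_m − ρ_c)) = Δ, i.e. h = Δ (ρ_m − ρ_c)/ρ_m.
h = 35.66 km × 0.41/3.23 = 4.53 km.

4.53 km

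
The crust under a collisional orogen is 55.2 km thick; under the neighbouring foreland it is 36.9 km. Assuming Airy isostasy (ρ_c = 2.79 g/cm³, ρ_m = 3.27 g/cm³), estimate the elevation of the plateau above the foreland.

Excess crust Δ = 55.2 km − 36.9 km = 18.3 km, split between elevation h and root r with h + r = Δ.
Airy balance ρ_c h = (ρ_m − ρ_c) r gives r = h ρ_c/(ρ_m − ρ_c), so h (1 + ρ_c/(ρ_m − ρ_c)) = Δ, i.e. h = Δ (ρ_m − ρ_c)/ρ_m.
h = 18.3 km × 0.48/3.27 = 2.69 km.

2.69 km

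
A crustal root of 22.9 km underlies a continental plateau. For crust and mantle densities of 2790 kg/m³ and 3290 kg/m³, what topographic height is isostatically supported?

By Archimedes' principle applied to the lithosphere: ρ_c h = (ρ_m − ρ_c) r.
h = r (ρ_m − ρ_c) / ρ_c = 22.9 km × (3290 − 2790) / 2790 = 4.1 km.

4.1 km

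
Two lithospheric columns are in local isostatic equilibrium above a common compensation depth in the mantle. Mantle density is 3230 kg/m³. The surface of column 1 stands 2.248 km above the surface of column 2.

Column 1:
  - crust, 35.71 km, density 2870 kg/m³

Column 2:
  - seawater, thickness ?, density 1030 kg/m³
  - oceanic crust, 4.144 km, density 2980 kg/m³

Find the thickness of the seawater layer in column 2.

Take the compensation level at the base of the deeper column (depth z_c below the surface of column 1) and equate Σ ρ_i t_i down to z_c; mantle fills any gap and the z_c terms cancel.
Column 1: 35.71×2870 + (z_c − 35.71)×3230
Column 2: 2.248×0 + x×1030 + 4.144×2980 + (z_c − 2.248 − 4.144 − x)×3230
The z_c×3230 term appears on both sides and cancels. Collect the known terms of each column as K = Σ(ρt)_known − 3230 × (depth of known layers): K_1 = 102487.7 − 3230×35.71 = −12855.6; K_2 = 12349.12 − 3230×(2.248 + 4.144) = −8297.04.
Balance: K_1 = K_2 − x×(3230 − 1030), so x = (K_2 − K_1)/(3230 − 1030) = 4558.56/2200 = 2.07 km.

2.07 km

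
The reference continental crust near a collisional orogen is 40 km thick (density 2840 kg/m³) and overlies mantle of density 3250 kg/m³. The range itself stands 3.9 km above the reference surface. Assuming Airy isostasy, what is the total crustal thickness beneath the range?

Root depth r = h ρ_c / (ρ_m − ρ_c) = 3.9 km × 2840 / 410 = 27.01 km.
Total thickness = T + h + r = 40 km + 3.9 km + 27.01 km = 70.9 km.

70.9 km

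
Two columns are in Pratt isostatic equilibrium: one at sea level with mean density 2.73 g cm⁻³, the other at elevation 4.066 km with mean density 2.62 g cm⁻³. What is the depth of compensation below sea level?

ρ_ref D = ρ (D + h) → D (ρ_ref − ρ) = ρ h.
D = ρ h/(ρ_ref − ρ) = 2.62 × 4.066 km/(2.73 − 2.62) = 96.8 km.

96.8 km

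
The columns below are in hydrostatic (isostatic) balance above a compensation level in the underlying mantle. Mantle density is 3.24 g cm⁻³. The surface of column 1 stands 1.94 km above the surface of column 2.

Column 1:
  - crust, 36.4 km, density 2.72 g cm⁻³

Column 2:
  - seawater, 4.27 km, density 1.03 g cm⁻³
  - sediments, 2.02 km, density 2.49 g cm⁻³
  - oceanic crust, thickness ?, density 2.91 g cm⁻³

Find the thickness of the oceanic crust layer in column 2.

Take the compensation level at the base of the deeper column (depth z_c below the surface of column 1) and equate Σ ρ_i t_i down to z_c; mantle fills any gap and the z_c terms cancel.
Column 1: 36.4×2.72 + (z_c − 36.4)×3.24
Column 2: 1.94×0 + 4.27×1.03 + 2.02×2.49 + x×2.91 + (z_c − 1.94 − 6.29 − x)×3.24
The z_c×3.24 term appears on both sides and cancels. Collect the known terms of each column as K = Σ(ρt)_known − 3.24 × (depth of known layers): K_1 = 99.008 − 3.24×36.4 = −18.928; K_2 = 9.4279 − 3.24×(1.94 + 6.29) = −17.2373.
Balance: K_1 = K_2 − x×(3.24 − 2.91), so x = (K_2 − K_1)/(3.24 − 2.91) = 1.6907/0.33 = 5.12 km.

5.12 km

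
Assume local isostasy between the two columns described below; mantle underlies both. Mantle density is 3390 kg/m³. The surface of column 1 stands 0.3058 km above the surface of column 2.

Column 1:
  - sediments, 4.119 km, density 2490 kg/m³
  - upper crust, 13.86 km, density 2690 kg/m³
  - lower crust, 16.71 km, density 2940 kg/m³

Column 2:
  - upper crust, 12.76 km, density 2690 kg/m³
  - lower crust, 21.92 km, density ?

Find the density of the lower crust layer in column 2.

Take the compensation level at the base of the deeper column (depth z_c below the surface of column 1) and equate Σ ρ_i t_i down to z_c; mantle fills any gap and the z_c terms cancel.
Column 1: 4.119×2490 + 13.86×2690 + 16.71×2940 + (z_c − 34.689)×3390
Column 2: 0.3058×0 + 12.76×2690 + 21.92×ρ + (z_c − 0.3058 − 34.68)×3390
The z_c×3390 term appears on both sides and cancels. Collect the known terms of each column as K = Σ(ρt)_known − 3390 × (depth of known layers): K_1 = 96667.11 − 3390×34.689 = −20928.6; K_2 = 34324.4 − 3390×(0.3058 + 34.68) = −84277.462.
Balance: K_1 = K_2 + 21.92×ρ, so ρ = (K_1 − K_2)/21.92 = 63348.9/21.92 = 2890 kg/m³.

2890 kg/m³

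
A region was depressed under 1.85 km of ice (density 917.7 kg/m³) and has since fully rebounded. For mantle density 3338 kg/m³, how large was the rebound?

0.509 km

Removing the load lets mantle flow back in; uplift u satisfies ρ_ice t = ρ_m u.
u = t ρ_ice/ρ_m = 1.85 km × 917.7/3338 = 0.509 km.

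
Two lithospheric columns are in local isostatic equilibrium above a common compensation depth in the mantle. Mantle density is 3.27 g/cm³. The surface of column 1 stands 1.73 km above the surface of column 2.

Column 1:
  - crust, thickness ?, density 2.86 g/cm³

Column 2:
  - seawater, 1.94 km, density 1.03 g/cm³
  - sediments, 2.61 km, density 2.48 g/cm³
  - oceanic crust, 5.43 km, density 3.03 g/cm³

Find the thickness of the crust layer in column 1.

32.6 km

Take the compensation level at the base of the deeper column (depth z_c below the surface of column 1) and equate Σ ρ_i t_i down to z_c; mantle fills any gap and the z_c terms cancel.
Column 1: x×2.86 + (z_c − 0 − x)×3.27
Column 2: 1.73×0 + 1.94×1.03 + 2.61×2.48 + 5.43×3.03 + (z_c − 1.73 − 9.98)×3.27
The z_c×3.27 term appears on both sides and cancels. Collect the known terms of each column as K = Σ(ρt)_known − 3.27 × (depth of known layers): K_1 = 0 − 3.27×0 = 0; K_2 = 24.9239 − 3.27×(1.73 + 9.98) = −13.3678.
Balance: K_1 − x×(3.27 − 2.86) = K_2, so x = (K_1 − K_2)/(3.27 − 2.86) = 13.3678/0.41 = 32.6 km.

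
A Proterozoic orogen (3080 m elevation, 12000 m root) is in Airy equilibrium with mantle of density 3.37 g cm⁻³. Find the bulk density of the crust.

2.68 g cm⁻³

ρ_c h = (ρ_m − ρ_c) r → ρ_c (h + r) = ρ_m r → ρ_c = ρ_m r / (h + r).
ρ_c = 3.37 × 12000 m / (3080 m + 12000 m) = 2.68 g cm⁻³.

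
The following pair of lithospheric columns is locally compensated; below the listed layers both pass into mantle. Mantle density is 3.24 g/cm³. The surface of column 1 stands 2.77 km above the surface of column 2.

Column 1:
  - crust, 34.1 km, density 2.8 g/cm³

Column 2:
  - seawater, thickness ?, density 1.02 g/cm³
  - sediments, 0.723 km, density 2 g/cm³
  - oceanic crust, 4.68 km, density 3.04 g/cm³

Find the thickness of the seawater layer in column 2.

1.89 km

Take the compensation level at the base of the deeper column (depth z_c below the surface of column 1) and equate Σ ρ_i t_i down to z_c; mantle fills any gap and the z_c terms cancel.
Column 1: 34.1×2.8 + (z_c − 34.1)×3.24
Column 2: 2.77×0 + x×1.02 + 0.723×2 + 4.68×3.04 + (z_c − 2.77 − 5.403 − x)×3.24
The z_c×3.24 term appears on both sides and cancels. Collect the known terms of each column as K = Σ(ρt)_known − 3.24 × (depth of known layers): K_1 = 95.48 − 3.24×34.1 = −15.004; K_2 = 15.6732 − 3.24×(2.77 + 5.403) = −10.80732.
Balance: K_1 = K_2 − x×(3.24 − 1.02), so x = (K_2 − K_1)/(3.24 − 1.02) = 4.19668/2.22 = 1.89 km.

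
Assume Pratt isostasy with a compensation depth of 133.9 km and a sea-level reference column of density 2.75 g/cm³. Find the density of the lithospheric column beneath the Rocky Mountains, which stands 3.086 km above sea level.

2.69 g/cm³

Pratt balance: ρ_ref D = ρ (D + h).
ρ = ρ_ref D/(D + h) = 2.75 × 133.9 km/(133.9 km + 3.086 km) = 2.69 g/cm³.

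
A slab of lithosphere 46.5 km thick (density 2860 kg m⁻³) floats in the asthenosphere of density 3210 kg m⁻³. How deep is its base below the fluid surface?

Draft d = t ρ_obj/ρ_fluid = 46.5 km × 2860/3210 = 41.4 km.

41.4 km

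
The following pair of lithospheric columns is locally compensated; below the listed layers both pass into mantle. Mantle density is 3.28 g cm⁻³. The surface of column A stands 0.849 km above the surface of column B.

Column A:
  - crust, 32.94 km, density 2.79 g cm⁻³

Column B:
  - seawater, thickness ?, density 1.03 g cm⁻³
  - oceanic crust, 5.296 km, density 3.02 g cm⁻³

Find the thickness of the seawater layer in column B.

5.32 km

Take the compensation level at the base of the deeper column (depth z_c below the surface of column A) and equate Σ ρ_i t_i down to z_c; mantle fills any gap and the z_c terms cancel.
Column A: 32.94×2.79 + (z_c − 32.94)×3.28
Column B: 0.849×0 + x×1.03 + 5.296×3.02 + (z_c − 0.849 − 5.296 − x)×3.28
The z_c×3.28 term appears on both sides and cancels. Collect the known terms of each column as K = Σ(ρt)_known − 3.28 × (depth of known layers): K_A = 91.9026 − 3.28×32.94 = −16.1406; K_B = 15.99392 − 3.28×(0.849 + 5.296) = −4.16168.
Balance: K_A = K_B − x×(3.28 − 1.03), so x = (K_B − K_A)/(3.28 − 1.03) = 11.9789/2.25 = 5.32 km.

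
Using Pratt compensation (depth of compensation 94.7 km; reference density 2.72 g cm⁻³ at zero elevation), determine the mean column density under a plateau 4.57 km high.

Pratt balance: ρ_ref D = ρ (D + h).
ρ = ρ_ref D/(D + h) = 2.72 × 94.7 km/(94.7 km + 4.57 km) = 2.59 g cm⁻³.

2.59 g cm⁻³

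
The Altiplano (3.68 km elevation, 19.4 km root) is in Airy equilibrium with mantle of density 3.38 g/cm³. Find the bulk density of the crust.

ρ_c h = (ρ_m − ρ_c) r → ρ_c (h + r) = ρ_m r → ρ_c = ρ_m r / (h + r).
ρ_c = 3.38 × 19.4 km / (3.68 km + 19.4 km) = 2.84 g/cm³.

2.84 g/cm³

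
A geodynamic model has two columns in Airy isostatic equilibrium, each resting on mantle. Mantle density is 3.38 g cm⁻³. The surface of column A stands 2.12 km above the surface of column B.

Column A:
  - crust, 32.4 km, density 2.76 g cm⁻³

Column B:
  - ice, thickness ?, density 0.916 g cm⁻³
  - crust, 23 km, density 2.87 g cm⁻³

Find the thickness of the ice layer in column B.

Take the compensation level at the base of the deeper column (depth z_c below the surface of column A) and equate Σ ρ_i t_i down to z_c; mantle fills any gap and the z_c terms cancel.
Column A: 32.4×2.76 + (z_c − 32.4)×3.38
Column B: 2.12×0 + x×0.916 + 23×2.87 + (z_c − 2.12 − 23 − x)×3.38
The z_c×3.38 term appears on both sides and cancels. Collect the known terms of each column as K = Σ(ρt)_known − 3.38 × (depth of known layers): K_A = 89.424 − 3.38×32.4 = −20.088; K_B = 66.01 − 3.38×(2.12 + 23) = −18.8956.
Balance: K_A = K_B − x×(3.38 − 0.916), so x = (K_B − K_A)/(3.38 − 0.916) = 1.1924/2.464 = 0.484 km.

0.484 km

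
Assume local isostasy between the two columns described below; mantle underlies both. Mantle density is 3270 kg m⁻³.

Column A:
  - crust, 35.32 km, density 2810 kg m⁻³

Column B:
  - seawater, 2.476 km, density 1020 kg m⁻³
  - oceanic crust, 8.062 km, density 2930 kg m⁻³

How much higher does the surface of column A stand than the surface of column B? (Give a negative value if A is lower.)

2.43 km

For any compensation level in the mantle, the mantle terms cancel and isostasy reduces to e = (Σt_A − Σt_B) − (Σ(ρt)_A − Σ(ρt)_B) / ρ_m.
Σt_A = 35.32 km; Σt_B = 10.538 km; Σ(ρt)_A = 99249.2; Σ(ρt)_B = 26147.18 (in km·kg m⁻³).
e = (35.32 − 10.538) − (99249.2 − 26147.18) / 3270 = 2.43 km.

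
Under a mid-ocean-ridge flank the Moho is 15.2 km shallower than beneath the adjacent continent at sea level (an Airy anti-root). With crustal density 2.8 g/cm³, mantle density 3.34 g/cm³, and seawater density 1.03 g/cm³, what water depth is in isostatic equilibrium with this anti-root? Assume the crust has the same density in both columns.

Replacing a thickness d of crust by seawater at the top must be balanced by replacing crust with mantle at the base: d (ρ_c − ρ_w) = a (ρ_m − ρ_c).
d = a (ρ_m − ρ_c)/(ρ_c − ρ_w) = 15.2 km × 0.54/1.77 = 4.64 km.

4.64 km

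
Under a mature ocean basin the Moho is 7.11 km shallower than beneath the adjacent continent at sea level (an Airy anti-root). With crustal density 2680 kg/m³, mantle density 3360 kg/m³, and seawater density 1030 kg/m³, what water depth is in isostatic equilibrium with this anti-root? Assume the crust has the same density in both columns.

Replacing a thickness d of crust by seawater at the top must be balanced by replacing crust with mantle at the base: d (ρ_c − ρ_w) = a (ρ_m − ρ_c).
d = a (ρ_m − ρ_c)/(ρ_c − ρ_w) = 7.11 km × 680/1650 = 2.93 km.

2.93 km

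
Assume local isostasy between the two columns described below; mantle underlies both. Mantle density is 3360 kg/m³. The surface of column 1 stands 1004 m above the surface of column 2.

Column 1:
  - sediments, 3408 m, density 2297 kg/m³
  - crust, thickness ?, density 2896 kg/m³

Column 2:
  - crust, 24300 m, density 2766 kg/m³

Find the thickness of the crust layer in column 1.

30600 m

Take the compensation level at the base of the deeper column (depth z_c below the surface of column 1) and equate Σ ρ_i t_i down to z_c; mantle fills any gap and the z_c terms cancel.
Column 1: 3408×2297 + x×2896 + (z_c − 3408 − x)×3360
Column 2: 1004×0 + 24300×2766 + (z_c − 1004 − 24300)×3360
The z_c×3360 term appears on both sides and cancels. Collect the known terms of each column as K = Σ(ρt)_known − 3360 × (depth of known layers): K_1 = 7828176 − 3360×3408 = −3622704; K_2 = 67213800 − 3360×(1004 + 24300) = −17807640.
Balance: K_1 − x×(3360 − 2896) = K_2, so x = (K_1 − K_2)/(3360 − 2896) = 14184900/464 = 30600 m.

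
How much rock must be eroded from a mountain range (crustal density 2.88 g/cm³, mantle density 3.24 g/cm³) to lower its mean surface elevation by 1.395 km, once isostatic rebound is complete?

12.6 km

Net drop Δ = e − u = e − e ρ_c/ρ_m = e (ρ_m − ρ_c)/ρ_m.
e = Δ ρ_m/(ρ_m − ρ_c) = 1.395 km × 3.24/0.36 = 12.6 km.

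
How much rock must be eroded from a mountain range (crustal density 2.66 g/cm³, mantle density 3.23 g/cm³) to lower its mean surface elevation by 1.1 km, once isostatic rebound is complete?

Net drop Δ = e − u = e − e ρ_c/ρ_m = e (ρ_m − ρ_c)/ρ_m.
e = Δ ρ_m/(ρ_m − ρ_c) = 1.1 km × 3.23/0.57 = 6.23 km.

6.23 km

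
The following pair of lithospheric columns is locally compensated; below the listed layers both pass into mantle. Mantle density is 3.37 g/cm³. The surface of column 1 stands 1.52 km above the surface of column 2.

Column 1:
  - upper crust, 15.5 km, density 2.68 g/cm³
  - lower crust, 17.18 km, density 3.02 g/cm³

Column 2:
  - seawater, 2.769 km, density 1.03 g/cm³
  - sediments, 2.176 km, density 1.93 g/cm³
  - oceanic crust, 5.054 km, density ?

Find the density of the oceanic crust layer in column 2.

2.98 g/cm³

Take the compensation level at the base of the deeper column (depth z_c below the surface of column 1) and equate Σ ρ_i t_i down to z_c; mantle fills any gap and the z_c terms cancel.
Column 1: 15.5×2.68 + 17.18×3.02 + (z_c − 32.68)×3.37
Column 2: 1.52×0 + 2.769×1.03 + 2.176×1.93 + 5.054×ρ + (z_c − 1.52 − 9.999)×3.37
The z_c×3.37 term appears on both sides and cancels. Collect the known terms of each column as K = Σ(ρt)_known − 3.37 × (depth of known layers): K_1 = 93.4236 − 3.37×32.68 = −16.708; K_2 = 7.05175 − 3.37×(1.52 + 9.999) = −31.76728.
Balance: K_1 = K_2 + 5.054×ρ, so ρ = (K_1 − K_2)/5.054 = 15.0593/5.054 = 2.98 g/cm³.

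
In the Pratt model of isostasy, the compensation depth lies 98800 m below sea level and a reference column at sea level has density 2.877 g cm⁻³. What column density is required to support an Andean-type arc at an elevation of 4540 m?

2.75 g cm⁻³

Pratt balance: ρ_ref D = ρ (D + h).
ρ = ρ_ref D/(D + h) = 2.877 × 98800 m/(98800 m + 4540 m) = 2.75 g cm⁻³.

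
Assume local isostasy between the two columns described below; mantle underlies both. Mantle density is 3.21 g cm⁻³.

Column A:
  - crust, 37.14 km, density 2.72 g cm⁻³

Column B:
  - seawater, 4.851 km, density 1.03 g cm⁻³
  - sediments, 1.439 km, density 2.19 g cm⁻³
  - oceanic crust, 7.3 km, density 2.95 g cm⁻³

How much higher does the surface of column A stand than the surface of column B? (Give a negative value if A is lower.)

1.33 km

For any compensation level in the mantle, the mantle terms cancel and isostasy reduces to e = (Σt_A − Σt_B) − (Σ(ρt)_A − Σ(ρt)_B) / ρ_m.
Σt_A = 37.14 km; Σt_B = 13.59 km; Σ(ρt)_A = 101.0208; Σ(ρt)_B = 29.68294 (in km·g cm⁻³).
e = (37.14 − 13.59) − (101.0208 − 29.68294) / 3.21 = 1.33 km.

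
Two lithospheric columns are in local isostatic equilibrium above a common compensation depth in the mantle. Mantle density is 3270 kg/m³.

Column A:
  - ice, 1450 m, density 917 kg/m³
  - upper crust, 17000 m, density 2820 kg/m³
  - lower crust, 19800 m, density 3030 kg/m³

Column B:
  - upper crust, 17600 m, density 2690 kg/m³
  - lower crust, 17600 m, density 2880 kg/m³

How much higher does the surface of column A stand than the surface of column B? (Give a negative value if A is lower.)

For any compensation level in the mantle, the mantle terms cancel and isostasy reduces to e = (Σt_A − Σt_B) − (Σ(ρt)_A − Σ(ρt)_B) / ρ_m.
Σt_A = 38250 m; Σt_B = 35200 m; Σ(ρt)_A = 109263650; Σ(ρt)_B = 98032000 (in m·kg/m³).
e = (38250 − 35200) − (109263650 − 98032000) / 3270 = −385 m.

−385 m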